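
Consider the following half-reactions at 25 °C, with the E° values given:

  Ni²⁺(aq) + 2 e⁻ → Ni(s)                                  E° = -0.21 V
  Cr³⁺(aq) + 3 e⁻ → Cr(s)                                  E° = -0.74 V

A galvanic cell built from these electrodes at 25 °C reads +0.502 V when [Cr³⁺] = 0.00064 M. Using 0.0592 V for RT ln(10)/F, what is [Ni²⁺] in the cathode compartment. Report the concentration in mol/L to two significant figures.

Ni²⁺/Ni is the cathode, Cr³⁺/Cr the anode: E°cell = +0.53 V, n = 6.
Overall reaction: 3 Ni²⁺(aq) + 2 Cr(s) → 3 Ni(s) + 2 Cr³⁺(aq); Q = [Cr³⁺]^2/[Ni²⁺]^3.
From E = E° − (0.0592/n) log Q: log Q = (E° − E)·n/0.0592 = (+0.53 − (+0.502))·6/0.0592 = 2.8378.
So 3·log[Ni²⁺] = 2·log(0.00064) − log Q = -6.3876 − (2.8378) = -9.2254; log[Ni²⁺] = -9.2254 / 3 = -3.0751; [Ni²⁺] = 10^(-3.0751) ≈ 0.00084 M.

0.00084 M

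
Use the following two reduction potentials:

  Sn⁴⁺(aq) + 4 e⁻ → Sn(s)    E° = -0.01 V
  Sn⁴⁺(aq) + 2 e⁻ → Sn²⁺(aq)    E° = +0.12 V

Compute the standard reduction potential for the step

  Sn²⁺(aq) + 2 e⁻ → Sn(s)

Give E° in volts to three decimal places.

-0.140 V

Sequential free energies add, so n₃E°₃ = n₁E°₁ + n₂E°₂.
With n₃ = 4, and the known step contributing 2×(+0.12) V, the unknown satisfies 2·E° = 4×(-0.01) − 2×(+0.12) = -0.280.
E° = -0.280 / 2 = -0.140 V.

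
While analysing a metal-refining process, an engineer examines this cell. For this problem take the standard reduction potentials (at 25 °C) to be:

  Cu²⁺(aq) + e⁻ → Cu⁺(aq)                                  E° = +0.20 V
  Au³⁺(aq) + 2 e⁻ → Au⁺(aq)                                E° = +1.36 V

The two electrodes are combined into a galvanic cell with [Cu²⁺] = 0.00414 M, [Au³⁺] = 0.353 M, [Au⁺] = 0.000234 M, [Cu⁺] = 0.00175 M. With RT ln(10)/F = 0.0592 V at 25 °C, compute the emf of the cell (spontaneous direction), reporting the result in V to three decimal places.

Au³⁺/Au⁺ is the cathode (higher E°), Cu²⁺/Cu⁺ the anode: E°cell = +1.36 − (+0.20) = +1.16 V, n = 2.
Overall: Au³⁺(aq) + 2 Cu⁺(aq) → Au⁺(aq) + 2 Cu²⁺(aq)
Q = [Au⁺]·[Cu²⁺]^2 / ([Au³⁺]·[Cu⁺]^2); log Q = -2.431.
E = E° − (0.0592/n) log Q = +1.16 − (0.0592/2)(-2.431) = +1.232 V.

+1.232 V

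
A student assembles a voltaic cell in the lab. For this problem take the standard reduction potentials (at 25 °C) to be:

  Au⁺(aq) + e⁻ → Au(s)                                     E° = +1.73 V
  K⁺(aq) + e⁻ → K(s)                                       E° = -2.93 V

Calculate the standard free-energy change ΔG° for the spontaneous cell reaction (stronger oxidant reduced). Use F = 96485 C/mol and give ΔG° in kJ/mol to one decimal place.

Au⁺/Au (E° = +1.73 V) is the cathode; K⁺/K (E° = -2.93 V) is the anode, so E°cell = +4.66 V.
Balancing electrons gives n = 1 (lcm of 1 and 1).
ΔG° = −nFE° = −(1)(96485)(+4.66) = -449,620 J = -449.6 kJ/mol.

-449.6 kJ/mol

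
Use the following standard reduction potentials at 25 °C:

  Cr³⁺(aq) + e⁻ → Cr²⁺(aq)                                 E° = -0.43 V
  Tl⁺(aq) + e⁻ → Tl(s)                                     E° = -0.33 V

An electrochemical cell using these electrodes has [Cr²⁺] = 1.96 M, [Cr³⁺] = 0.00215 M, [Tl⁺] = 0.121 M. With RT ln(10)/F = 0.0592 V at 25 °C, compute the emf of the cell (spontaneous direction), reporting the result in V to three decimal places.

+0.221 V

Tl⁺/Tl is the cathode (higher E°), Cr³⁺/Cr²⁺ the anode: E°cell = -0.33 − (-0.43) = +0.10 V, n = 1.
Overall: Tl⁺(aq) + Cr²⁺(aq) → Tl(s) + Cr³⁺(aq)
Q = [Cr³⁺] / ([Tl⁺]·[Cr²⁺]); log Q = -2.043.
E = E° − (0.0592/n) log Q = +0.10 − (0.0592/1)(-2.043) = +0.221 V.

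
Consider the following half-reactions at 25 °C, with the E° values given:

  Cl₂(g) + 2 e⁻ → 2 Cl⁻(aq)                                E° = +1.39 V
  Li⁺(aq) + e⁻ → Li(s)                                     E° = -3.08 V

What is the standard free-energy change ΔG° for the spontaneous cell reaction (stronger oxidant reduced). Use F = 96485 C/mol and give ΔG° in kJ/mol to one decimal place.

-862.6 kJ/mol

Cl₂/Cl⁻ (E° = +1.39 V) is the cathode; Li⁺/Li (E° = -3.08 V) is the anode, so E°cell = +4.47 V.
Balancing electrons gives n = 2 (lcm of 2 and 1).
ΔG° = −nFE° = −(2)(96485)(+4.47) = -862,576 J = -862.6 kJ/mol.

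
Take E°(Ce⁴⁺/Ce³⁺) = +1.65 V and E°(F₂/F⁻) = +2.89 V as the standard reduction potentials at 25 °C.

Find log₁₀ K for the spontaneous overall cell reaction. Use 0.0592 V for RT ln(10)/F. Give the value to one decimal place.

41.9

Cathode: F₂/F⁻; anode: Ce⁴⁺/Ce³⁺. E°cell = +1.24 V, n = 2.
log K = nE°cell / 0.0592 = (2)(+1.24) / 0.0592 = 41.9.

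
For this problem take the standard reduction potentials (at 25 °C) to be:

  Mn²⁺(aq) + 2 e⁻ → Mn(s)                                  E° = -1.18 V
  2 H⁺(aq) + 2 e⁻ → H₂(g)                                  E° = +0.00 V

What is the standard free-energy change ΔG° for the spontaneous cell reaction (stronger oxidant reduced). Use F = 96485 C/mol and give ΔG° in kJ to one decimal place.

H⁺/H₂ (E° = +0.00 V) is the cathode; Mn²⁺/Mn (E° = -1.18 V) is the anode, so E°cell = +1.18 V.
Balancing electrons gives n = 2 (lcm of 2 and 2).
ΔG° = −nFE° = −(2)(96485)(+1.18) = -227,705 J = -227.7 kJ.

-227.7 kJ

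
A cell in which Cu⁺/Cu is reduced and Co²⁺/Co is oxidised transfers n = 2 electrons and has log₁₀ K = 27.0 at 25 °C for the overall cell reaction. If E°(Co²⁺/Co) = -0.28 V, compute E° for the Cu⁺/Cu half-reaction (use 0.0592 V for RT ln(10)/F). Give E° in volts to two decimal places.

+0.52 V

E°cell = (0.0592/n)·log K = (0.0592/2)(27.0) = +0.799 V.
Since Cu⁺/Cu is the cathode and Co²⁺/Co the anode, E°cell = E°(Cu⁺/Cu) − E°(Co²⁺/Co).
So E°(Cu⁺/Cu) = E°cell + E°(Co²⁺/Co) = +0.799 + (-0.28) = +0.52 V.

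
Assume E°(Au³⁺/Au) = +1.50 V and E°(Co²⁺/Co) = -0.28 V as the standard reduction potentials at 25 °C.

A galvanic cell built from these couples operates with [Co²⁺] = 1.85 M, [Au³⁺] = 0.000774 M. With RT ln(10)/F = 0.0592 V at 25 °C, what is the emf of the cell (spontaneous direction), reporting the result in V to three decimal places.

Au³⁺/Au is the cathode (higher E°), Co²⁺/Co the anode: E°cell = +1.50 − (-0.28) = +1.78 V, n = 6.
Overall: 2 Au³⁺(aq) + 3 Co(s) → 2 Au(s) + 3 Co²⁺(aq)
Q = [Co²⁺]^3 / ([Au³⁺]^2); log Q = 7.024.
E = E° − (0.0592/n) log Q = +1.78 − (0.0592/6)(7.024) = +1.711 V.

+1.711 V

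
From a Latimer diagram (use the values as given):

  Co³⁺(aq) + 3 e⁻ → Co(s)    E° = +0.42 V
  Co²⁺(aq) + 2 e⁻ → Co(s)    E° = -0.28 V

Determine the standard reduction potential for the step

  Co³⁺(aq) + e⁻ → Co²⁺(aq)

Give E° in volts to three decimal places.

+1.820 V

Sequential free energies add, so n₃E°₃ = n₁E°₁ + n₂E°₂.
With n₃ = 3, and the known step contributing 2×(-0.28) V, the unknown satisfies 1·E° = 3×(+0.42) − 2×(-0.28) = +1.820.
E° = +1.820 / 1 = +1.820 V.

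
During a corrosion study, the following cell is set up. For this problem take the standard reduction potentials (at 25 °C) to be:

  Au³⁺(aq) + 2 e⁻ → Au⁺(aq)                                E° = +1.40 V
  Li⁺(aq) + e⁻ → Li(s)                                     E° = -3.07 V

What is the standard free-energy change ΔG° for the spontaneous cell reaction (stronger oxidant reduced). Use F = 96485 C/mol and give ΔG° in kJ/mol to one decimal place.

Au³⁺/Au⁺ (E° = +1.40 V) is the cathode; Li⁺/Li (E° = -3.07 V) is the anode, so E°cell = +4.47 V.
Balancing electrons gives n = 2 (lcm of 2 and 1).
ΔG° = −nFE° = −(2)(96485)(+4.47) = -862,576 J = -862.6 kJ/mol.

-862.6 kJ/mol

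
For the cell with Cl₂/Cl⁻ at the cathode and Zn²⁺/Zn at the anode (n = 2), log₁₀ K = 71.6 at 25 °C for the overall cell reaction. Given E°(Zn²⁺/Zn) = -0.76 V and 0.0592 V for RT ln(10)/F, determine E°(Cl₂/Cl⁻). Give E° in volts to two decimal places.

+1.36 V

E°cell = (0.0592/n)·log K = (0.0592/2)(71.6) = +2.119 V.
Since Cl₂/Cl⁻ is the cathode and Zn²⁺/Zn the anode, E°cell = E°(Cl₂/Cl⁻) − E°(Zn²⁺/Zn).
So E°(Cl₂/Cl⁻) = E°cell + E°(Zn²⁺/Zn) = +2.119 + (-0.76) = +1.36 V.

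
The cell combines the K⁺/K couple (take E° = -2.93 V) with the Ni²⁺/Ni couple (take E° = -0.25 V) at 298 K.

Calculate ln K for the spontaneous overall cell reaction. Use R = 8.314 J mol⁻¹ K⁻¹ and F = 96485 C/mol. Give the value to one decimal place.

208.7

Cathode: Ni²⁺/Ni; anode: K⁺/K. E°cell = (-0.25) − (-2.93) = +2.68 V, with n = 2.
ΔG° = −nFE° = −RT ln K, so ln K = nFE°/(RT) = (2)(96485)(+2.68) / ((8.314)(298)) = 208.736.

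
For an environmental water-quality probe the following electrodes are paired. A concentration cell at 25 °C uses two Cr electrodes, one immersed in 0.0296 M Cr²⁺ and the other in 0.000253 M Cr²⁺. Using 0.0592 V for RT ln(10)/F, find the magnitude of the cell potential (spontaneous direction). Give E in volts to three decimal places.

For a concentration cell E°cell = 0. The 0.0296 M side is the cathode (reduction is favoured where [Cr²⁺] is higher).
With n = 2, E = −(0.0592/2) log([Cr²⁺]ₐₙ/[Cr²⁺]꜀ₐₜ) = −(0.0592/2) log(0.000253/0.0296) = −(0.0592/2)(-2.068) = +0.061 V.

+0.061 V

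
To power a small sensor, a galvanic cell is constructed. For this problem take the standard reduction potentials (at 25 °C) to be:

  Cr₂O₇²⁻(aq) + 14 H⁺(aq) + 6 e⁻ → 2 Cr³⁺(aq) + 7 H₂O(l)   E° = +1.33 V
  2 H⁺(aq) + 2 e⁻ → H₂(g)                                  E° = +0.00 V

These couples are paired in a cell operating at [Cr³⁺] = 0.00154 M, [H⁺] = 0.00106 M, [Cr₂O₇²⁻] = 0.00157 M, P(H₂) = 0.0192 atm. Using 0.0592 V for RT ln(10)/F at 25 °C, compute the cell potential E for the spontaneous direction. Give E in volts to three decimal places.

Cr₂O₇²⁻/Cr³⁺ is the cathode (higher E°), H⁺/H₂ the anode: E°cell = +1.33 − (+0.00) = +1.33 V, n = 6.
Overall: Cr₂O₇²⁻(aq) + 8 H⁺(aq) + 3 H₂(g) → 2 Cr³⁺(aq) + 7 H₂O(l)
Q = [Cr³⁺]^2 / ([Cr₂O₇²⁻]·[H⁺]^8·P(H₂)^3); log Q = 26.127.
E = E° − (0.0592/n) log Q = +1.33 − (0.0592/6)(26.127) = +1.072 V.

+1.072 V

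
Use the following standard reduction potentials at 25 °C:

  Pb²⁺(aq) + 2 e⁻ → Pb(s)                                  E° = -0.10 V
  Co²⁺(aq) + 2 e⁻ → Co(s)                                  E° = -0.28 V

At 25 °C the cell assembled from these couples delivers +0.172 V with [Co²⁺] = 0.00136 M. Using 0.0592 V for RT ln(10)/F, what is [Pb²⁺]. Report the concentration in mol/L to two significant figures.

Pb²⁺/Pb is the cathode, Co²⁺/Co the anode: E°cell = +0.18 V, n = 2.
Overall reaction: Pb²⁺(aq) + Co(s) → Pb(s) + Co²⁺(aq); Q = [Co²⁺]^1/[Pb²⁺]^1.
From E = E° − (0.0592/n) log Q: log Q = (E° − E)·n/0.0592 = (+0.18 − (+0.172))·2/0.0592 = 0.2703.
So 1·log[Pb²⁺] = 1·log(0.00136) − log Q = -2.8665 − (0.2703) = -3.1368; [Pb²⁺] = 10^(-3.1368) ≈ 0.00073 M.

0.00073 M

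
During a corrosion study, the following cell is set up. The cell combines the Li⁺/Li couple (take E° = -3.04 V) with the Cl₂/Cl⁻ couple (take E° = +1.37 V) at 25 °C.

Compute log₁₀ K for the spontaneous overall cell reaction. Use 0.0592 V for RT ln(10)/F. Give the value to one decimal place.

149.0

Cathode: Cl₂/Cl⁻; anode: Li⁺/Li. E°cell = +4.41 V, n = 2.
log K = nE°cell / 0.0592 = (2)(+4.41) / 0.0592 = 149.0.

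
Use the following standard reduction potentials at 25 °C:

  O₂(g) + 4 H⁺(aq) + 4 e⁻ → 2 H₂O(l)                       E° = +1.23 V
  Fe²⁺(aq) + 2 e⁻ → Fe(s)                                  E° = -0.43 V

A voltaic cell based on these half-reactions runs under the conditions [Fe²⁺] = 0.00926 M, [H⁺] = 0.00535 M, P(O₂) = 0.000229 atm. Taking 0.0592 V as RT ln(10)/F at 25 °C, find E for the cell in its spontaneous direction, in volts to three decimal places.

O₂/H₂O is the cathode (higher E°), Fe²⁺/Fe the anode: E°cell = +1.23 − (-0.43) = +1.66 V, n = 4.
Overall: O₂(g) + 4 H⁺(aq) + 2 Fe(s) → 2 H₂O(l) + 2 Fe²⁺(aq)
Q = [Fe²⁺]^2 / (P(O₂)·[H⁺]^4); log Q = 8.660.
E = E° − (0.0592/n) log Q = +1.66 − (0.0592/4)(8.660) = +1.532 V.

+1.532 V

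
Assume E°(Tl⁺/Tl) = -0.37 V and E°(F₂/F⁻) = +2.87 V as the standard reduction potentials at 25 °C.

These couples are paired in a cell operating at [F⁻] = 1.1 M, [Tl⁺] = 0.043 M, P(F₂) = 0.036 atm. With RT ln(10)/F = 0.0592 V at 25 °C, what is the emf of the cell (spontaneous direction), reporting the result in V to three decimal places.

+3.276 V

F₂/F⁻ is the cathode (higher E°), Tl⁺/Tl the anode: E°cell = +2.87 − (-0.37) = +3.24 V, n = 2.
Overall: F₂(g) + 2 Tl(s) → 2 F⁻(aq) + 2 Tl⁺(aq)
Q = [F⁻]^2·[Tl⁺]^2 / (P(F₂)); log Q = -1.207.
E = E° − (0.0592/n) log Q = +3.24 − (0.0592/2)(-1.207) = +3.276 V.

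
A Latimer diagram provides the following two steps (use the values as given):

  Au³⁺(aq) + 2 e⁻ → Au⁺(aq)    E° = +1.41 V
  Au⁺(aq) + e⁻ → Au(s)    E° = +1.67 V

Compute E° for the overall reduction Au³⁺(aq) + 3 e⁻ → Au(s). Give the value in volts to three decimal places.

Since ΔG° = −nFE° is additive over sequential reductions, n₃E°₃ = n₁E°₁ + n₂E°₂.
E°₃ = (2×+1.41 + 1×+1.67) / 3 = (+4.490) / 3 = +1.497 V.

+1.497 V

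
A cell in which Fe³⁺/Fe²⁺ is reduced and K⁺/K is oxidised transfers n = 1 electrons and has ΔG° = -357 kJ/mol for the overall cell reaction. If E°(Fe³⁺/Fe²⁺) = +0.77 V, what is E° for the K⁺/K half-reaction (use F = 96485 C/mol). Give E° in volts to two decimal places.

E°cell = −ΔG°/(nF) = −(-357×10³)/((1)(96485)) = +3.700 V.
Since Fe³⁺/Fe²⁺ is the cathode and K⁺/K the anode, E°cell = E°(Fe³⁺/Fe²⁺) − E°(K⁺/K).
So E°(K⁺/K) = E°(Fe³⁺/Fe²⁺) − E°cell = (+0.77) − (+3.700) = -2.93 V.

-2.93 V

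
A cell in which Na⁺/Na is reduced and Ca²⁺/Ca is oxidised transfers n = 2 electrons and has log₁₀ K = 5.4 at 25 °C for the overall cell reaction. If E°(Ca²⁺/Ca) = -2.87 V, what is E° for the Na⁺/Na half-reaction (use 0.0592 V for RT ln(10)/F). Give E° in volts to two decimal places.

E°cell = (0.0592/n)·log K = (0.0592/2)(5.4) = +0.160 V.
Since Na⁺/Na is the cathode and Ca²⁺/Ca the anode, E°cell = E°(Na⁺/Na) − E°(Ca²⁺/Ca).
So E°(Na⁺/Na) = E°cell + E°(Ca²⁺/Ca) = +0.160 + (-2.87) = -2.71 V.

-2.71 V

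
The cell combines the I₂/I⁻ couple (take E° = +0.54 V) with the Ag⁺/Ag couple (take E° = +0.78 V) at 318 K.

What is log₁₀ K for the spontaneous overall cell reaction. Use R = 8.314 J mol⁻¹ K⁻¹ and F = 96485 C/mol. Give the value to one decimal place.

Cathode: Ag⁺/Ag; anode: I₂/I⁻. E°cell = (+0.78) − (+0.54) = +0.24 V, with n = 2.
ΔG° = −nFE° = −RT ln K, so ln K = nFE°/(RT) = (2)(96485)(+0.24) / ((8.314)(318)) = 17.517.
log₁₀ K = 17.517 / ln 10 = 7.6.

7.6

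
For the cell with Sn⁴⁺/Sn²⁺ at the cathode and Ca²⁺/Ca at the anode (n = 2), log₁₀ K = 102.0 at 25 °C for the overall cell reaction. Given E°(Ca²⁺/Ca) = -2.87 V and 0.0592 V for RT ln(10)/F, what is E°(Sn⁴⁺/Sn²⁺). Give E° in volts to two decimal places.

E°cell = (0.0592/n)·log K = (0.0592/2)(102.0) = +3.019 V.
Since Sn⁴⁺/Sn²⁺ is the cathode and Ca²⁺/Ca the anode, E°cell = E°(Sn⁴⁺/Sn²⁺) − E°(Ca²⁺/Ca).
So E°(Sn⁴⁺/Sn²⁺) = E°cell + E°(Ca²⁺/Ca) = +3.019 + (-2.87) = +0.15 V.

+0.15 V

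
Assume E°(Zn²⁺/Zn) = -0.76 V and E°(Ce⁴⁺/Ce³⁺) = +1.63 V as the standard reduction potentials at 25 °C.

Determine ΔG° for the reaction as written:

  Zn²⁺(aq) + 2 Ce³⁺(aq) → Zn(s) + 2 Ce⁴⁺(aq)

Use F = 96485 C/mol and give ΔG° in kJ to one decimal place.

+461.2 kJ

As written, Zn²⁺/Zn is reduced (cathode) and Ce⁴⁺/Ce³⁺ is oxidised (anode), so E°cell = (-0.76) − (+1.63) = -2.39 V.
Balancing electrons gives n = 2.
ΔG° = −nFE° = −(2)(96485)(-2.39) = 461,198 J = +461.2 kJ.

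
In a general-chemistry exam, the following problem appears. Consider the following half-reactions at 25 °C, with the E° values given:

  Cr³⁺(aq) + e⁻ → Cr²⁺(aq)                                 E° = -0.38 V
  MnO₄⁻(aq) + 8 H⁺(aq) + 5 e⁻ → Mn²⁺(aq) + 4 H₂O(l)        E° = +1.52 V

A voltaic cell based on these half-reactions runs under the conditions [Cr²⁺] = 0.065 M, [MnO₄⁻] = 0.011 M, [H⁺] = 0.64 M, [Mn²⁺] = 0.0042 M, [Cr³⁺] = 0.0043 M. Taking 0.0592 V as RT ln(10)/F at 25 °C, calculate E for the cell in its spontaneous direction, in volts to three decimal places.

+1.956 V

MnO₄⁻/Mn²⁺ is the cathode (higher E°), Cr³⁺/Cr²⁺ the anode: E°cell = +1.52 − (-0.38) = +1.90 V, n = 5.
Overall: MnO₄⁻(aq) + 8 H⁺(aq) + 5 Cr²⁺(aq) → Mn²⁺(aq) + 4 H₂O(l) + 5 Cr³⁺(aq)
Q = [Mn²⁺]·[Cr³⁺]^5 / ([MnO₄⁻]·[H⁺]^8·[Cr²⁺]^5); log Q = -4.765.
E = E° − (0.0592/n) log Q = +1.90 − (0.0592/5)(-4.765) = +1.956 V.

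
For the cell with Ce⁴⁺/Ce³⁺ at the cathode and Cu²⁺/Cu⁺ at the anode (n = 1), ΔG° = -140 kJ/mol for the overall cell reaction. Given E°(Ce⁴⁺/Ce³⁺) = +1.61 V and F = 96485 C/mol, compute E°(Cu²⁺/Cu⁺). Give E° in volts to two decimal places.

E°cell = −ΔG°/(nF) = −(-140×10³)/((1)(96485)) = +1.451 V.
Since Ce⁴⁺/Ce³⁺ is the cathode and Cu²⁺/Cu⁺ the anode, E°cell = E°(Ce⁴⁺/Ce³⁺) − E°(Cu²⁺/Cu⁺).
So E°(Cu²⁺/Cu⁺) = E°(Ce⁴⁺/Ce³⁺) − E°cell = (+1.61) − (+1.451) = +0.16 V.

+0.16 V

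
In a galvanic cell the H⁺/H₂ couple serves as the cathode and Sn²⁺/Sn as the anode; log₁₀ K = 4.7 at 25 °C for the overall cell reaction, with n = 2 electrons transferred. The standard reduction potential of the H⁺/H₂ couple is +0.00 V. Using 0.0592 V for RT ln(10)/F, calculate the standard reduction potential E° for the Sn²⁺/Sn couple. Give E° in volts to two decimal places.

-0.14 V

E°cell = (0.0592/n)·log K = (0.0592/2)(4.7) = +0.139 V.
Since H⁺/H₂ is the cathode and Sn²⁺/Sn the anode, E°cell = E°(H⁺/H₂) − E°(Sn²⁺/Sn).
So E°(Sn²⁺/Sn) = E°(H⁺/H₂) − E°cell = (+0.00) − (+0.139) = -0.14 V.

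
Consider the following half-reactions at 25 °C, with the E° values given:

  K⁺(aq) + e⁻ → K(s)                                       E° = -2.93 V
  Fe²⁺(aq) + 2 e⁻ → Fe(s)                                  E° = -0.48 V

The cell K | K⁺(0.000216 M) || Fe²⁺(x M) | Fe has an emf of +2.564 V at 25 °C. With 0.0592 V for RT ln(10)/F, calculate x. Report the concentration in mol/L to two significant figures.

0.00033 M

Fe²⁺/Fe is the cathode, K⁺/K the anode: E°cell = +2.45 V, n = 2.
Overall reaction: Fe²⁺(aq) + 2 K(s) → Fe(s) + 2 K⁺(aq); Q = [K⁺]^2/[Fe²⁺]^1.
From E = E° − (0.0592/n) log Q: log Q = (E° − E)·n/0.0592 = (+2.45 − (+2.564))·2/0.0592 = -3.8514.
So 1·log[Fe²⁺] = 2·log(0.000216) − log Q = -7.3311 − (-3.8514) = -3.4797; [Fe²⁺] = 10^(-3.4797) ≈ 0.00033 M.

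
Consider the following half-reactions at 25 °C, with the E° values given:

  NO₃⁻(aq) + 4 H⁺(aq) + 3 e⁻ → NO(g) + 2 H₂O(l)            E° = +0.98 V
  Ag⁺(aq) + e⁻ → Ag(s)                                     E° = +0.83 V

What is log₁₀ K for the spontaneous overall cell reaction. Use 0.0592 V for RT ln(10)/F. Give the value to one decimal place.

7.6

Cathode: NO₃⁻/NO; anode: Ag⁺/Ag. E°cell = +0.15 V, n = 3.
log K = nE°cell / 0.0592 = (3)(+0.15) / 0.0592 = 7.6.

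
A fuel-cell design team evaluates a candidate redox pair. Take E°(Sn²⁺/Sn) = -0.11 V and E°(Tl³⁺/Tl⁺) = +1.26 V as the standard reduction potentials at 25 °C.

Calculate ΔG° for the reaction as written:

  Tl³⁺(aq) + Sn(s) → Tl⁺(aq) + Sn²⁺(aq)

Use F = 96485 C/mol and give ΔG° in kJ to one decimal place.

As written, Tl³⁺/Tl⁺ is reduced (cathode) and Sn²⁺/Sn is oxidised (anode), so E°cell = (+1.26) − (-0.11) = +1.37 V.
Balancing electrons gives n = 2.
ΔG° = −nFE° = −(2)(96485)(+1.37) = -264,369 J = -264.4 kJ.

-264.4 kJ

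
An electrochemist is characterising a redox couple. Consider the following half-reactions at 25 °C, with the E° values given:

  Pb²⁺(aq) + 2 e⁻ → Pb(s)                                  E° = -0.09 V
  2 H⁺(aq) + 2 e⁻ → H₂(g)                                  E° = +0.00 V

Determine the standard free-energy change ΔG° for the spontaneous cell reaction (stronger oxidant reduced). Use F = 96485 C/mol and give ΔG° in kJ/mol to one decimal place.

-17.4 kJ/mol

H⁺/H₂ (E° = +0.00 V) is the cathode; Pb²⁺/Pb (E° = -0.09 V) is the anode, so E°cell = +0.09 V.
Balancing electrons gives n = 2 (lcm of 2 and 2).
ΔG° = −nFE° = −(2)(96485)(+0.09) = -17,367 J = -17.4 kJ/mol.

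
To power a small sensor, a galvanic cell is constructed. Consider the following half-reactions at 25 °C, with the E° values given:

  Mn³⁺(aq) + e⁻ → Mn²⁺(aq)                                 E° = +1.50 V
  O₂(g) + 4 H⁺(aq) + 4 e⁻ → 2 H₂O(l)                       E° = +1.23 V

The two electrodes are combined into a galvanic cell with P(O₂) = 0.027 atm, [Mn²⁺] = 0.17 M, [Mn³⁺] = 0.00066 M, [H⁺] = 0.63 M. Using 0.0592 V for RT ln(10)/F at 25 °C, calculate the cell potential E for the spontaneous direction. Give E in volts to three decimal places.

+0.162 V

Mn³⁺/Mn²⁺ is the cathode (higher E°), O₂/H₂O the anode: E°cell = +1.50 − (+1.23) = +0.27 V, n = 4.
Overall: 4 Mn³⁺(aq) + 2 H₂O(l) → 4 Mn²⁺(aq) + O₂(g) + 4 H⁺(aq)
Q = [Mn²⁺]^4·P(O₂)·[H⁺]^4 / ([Mn³⁺]^4); log Q = 7.272.
E = E° − (0.0592/n) log Q = +0.27 − (0.0592/4)(7.272) = +0.162 V.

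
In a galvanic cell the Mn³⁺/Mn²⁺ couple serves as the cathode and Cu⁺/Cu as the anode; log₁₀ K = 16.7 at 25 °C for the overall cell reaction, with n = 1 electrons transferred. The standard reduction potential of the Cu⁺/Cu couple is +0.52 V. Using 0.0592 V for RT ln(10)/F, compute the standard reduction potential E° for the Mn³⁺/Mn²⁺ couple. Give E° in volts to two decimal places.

E°cell = (0.0592/n)·log K = (0.0592/1)(16.7) = +0.989 V.
Since Mn³⁺/Mn²⁺ is the cathode and Cu⁺/Cu the anode, E°cell = E°(Mn³⁺/Mn²⁺) − E°(Cu⁺/Cu).
So E°(Mn³⁺/Mn²⁺) = E°cell + E°(Cu⁺/Cu) = +0.989 + (+0.52) = +1.51 V.

+1.51 V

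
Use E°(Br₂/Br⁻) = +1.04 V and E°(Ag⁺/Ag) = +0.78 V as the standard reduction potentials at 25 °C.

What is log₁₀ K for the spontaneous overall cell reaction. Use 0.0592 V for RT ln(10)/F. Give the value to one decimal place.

8.8

Cathode: Br₂/Br⁻; anode: Ag⁺/Ag. E°cell = +0.26 V, n = 2.
log K = nE°cell / 0.0592 = (2)(+0.26) / 0.0592 = 8.8.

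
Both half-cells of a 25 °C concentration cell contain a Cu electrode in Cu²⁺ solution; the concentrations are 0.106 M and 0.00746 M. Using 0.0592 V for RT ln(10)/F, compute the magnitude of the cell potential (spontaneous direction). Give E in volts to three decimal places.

+0.034 V

For a concentration cell E°cell = 0. The 0.106 M side is the cathode (reduction is favoured where [Cu²⁺] is higher).
With n = 2, E = −(0.0592/2) log([Cu²⁺]ₐₙ/[Cu²⁺]꜀ₐₜ) = −(0.0592/2) log(0.00746/0.106) = −(0.0592/2)(-1.153) = +0.034 V.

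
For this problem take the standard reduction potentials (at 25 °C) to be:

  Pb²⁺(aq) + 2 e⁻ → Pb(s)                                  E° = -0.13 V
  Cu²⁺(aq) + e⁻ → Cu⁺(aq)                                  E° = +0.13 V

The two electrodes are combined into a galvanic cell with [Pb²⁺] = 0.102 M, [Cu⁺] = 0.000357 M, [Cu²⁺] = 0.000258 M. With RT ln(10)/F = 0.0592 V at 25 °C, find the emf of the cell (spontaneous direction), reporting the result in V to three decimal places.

Cu²⁺/Cu⁺ is the cathode (higher E°), Pb²⁺/Pb the anode: E°cell = +0.13 − (-0.13) = +0.26 V, n = 2.
Overall: 2 Cu²⁺(aq) + Pb(s) → 2 Cu⁺(aq) + Pb²⁺(aq)
Q = [Cu⁺]^2·[Pb²⁺] / ([Cu²⁺]^2); log Q = -0.709.
E = E° − (0.0592/n) log Q = +0.26 − (0.0592/2)(-0.709) = +0.281 V.

+0.281 V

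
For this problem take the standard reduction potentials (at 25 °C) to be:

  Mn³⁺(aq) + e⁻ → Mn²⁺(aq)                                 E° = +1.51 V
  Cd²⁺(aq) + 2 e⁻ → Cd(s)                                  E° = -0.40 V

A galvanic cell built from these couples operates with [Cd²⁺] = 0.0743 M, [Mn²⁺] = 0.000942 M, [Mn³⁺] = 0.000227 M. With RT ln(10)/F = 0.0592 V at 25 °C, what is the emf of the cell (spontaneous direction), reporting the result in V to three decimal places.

+1.907 V

Mn³⁺/Mn²⁺ is the cathode (higher E°), Cd²⁺/Cd the anode: E°cell = +1.51 − (-0.40) = +1.91 V, n = 2.
Overall: 2 Mn³⁺(aq) + Cd(s) → 2 Mn²⁺(aq) + Cd²⁺(aq)
Q = [Mn²⁺]^2·[Cd²⁺] / ([Mn³⁺]^2); log Q = 0.107.
E = E° − (0.0592/n) log Q = +1.91 − (0.0592/2)(0.107) = +1.907 V.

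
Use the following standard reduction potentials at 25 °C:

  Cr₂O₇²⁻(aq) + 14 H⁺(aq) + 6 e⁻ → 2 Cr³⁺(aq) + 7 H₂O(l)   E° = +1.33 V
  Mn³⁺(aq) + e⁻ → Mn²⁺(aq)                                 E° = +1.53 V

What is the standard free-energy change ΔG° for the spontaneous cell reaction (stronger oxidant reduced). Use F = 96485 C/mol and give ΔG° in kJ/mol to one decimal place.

Mn³⁺/Mn²⁺ (E° = +1.53 V) is the cathode; Cr₂O₇²⁻/Cr³⁺ (E° = +1.33 V) is the anode, so E°cell = +0.20 V.
Balancing electrons gives n = 6 (lcm of 1 and 6).
ΔG° = −nFE° = −(6)(96485)(+0.20) = -115,782 J = -115.8 kJ/mol.

-115.8 kJ/mol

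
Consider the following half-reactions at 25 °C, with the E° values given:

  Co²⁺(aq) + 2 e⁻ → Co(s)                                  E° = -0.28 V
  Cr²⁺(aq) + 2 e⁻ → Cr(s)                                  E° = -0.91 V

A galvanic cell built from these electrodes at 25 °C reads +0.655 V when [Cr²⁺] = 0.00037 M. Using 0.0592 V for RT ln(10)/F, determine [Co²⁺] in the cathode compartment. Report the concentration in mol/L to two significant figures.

0.0026 M

Co²⁺/Co is the cathode, Cr²⁺/Cr the anode: E°cell = +0.63 V, n = 2.
Overall reaction: Co²⁺(aq) + Cr(s) → Co(s) + Cr²⁺(aq); Q = [Cr²⁺]^1/[Co²⁺]^1.
From E = E° − (0.0592/n) log Q: log Q = (E° − E)·n/0.0592 = (+0.63 − (+0.655))·2/0.0592 = -0.8446.
So 1·log[Co²⁺] = 1·log(0.00037) − log Q = -3.4318 − (-0.8446) = -2.5872; [Co²⁺] = 10^(-2.5872) ≈ 0.0026 M.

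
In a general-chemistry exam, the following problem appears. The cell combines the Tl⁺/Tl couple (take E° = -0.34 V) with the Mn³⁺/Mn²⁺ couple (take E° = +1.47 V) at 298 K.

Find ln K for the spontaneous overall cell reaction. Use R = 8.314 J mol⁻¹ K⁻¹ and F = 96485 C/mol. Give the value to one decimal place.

70.5

Cathode: Mn³⁺/Mn²⁺; anode: Tl⁺/Tl. E°cell = (+1.47) − (-0.34) = +1.81 V, with n = 1.
ΔG° = −nFE° = −RT ln K, so ln K = nFE°/(RT) = (1)(96485)(+1.81) / ((8.314)(298)) = 70.487.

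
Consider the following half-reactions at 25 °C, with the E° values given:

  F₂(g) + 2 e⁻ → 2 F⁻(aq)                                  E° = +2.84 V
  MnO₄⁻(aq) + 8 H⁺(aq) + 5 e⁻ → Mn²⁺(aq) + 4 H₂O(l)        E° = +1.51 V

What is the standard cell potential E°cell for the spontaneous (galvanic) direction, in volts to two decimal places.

The F₂/F⁻ couple has the higher reduction potential, so it is the cathode; MnO₄⁻/Mn²⁺ is oxidised at the anode.
E°cell = E°(cathode) − E°(anode) = (+2.84) − (+1.51) = +1.33 V.
Since E°cell > 0, the reaction is spontaneous under standard conditions.

+1.33 V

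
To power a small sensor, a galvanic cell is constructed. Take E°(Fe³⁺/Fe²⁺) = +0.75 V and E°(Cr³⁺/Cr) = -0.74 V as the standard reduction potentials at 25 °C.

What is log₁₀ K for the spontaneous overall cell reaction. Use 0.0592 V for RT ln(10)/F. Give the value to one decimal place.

75.5

Cathode: Fe³⁺/Fe²⁺; anode: Cr³⁺/Cr. E°cell = +1.49 V, n = 3.
log K = nE°cell / 0.0592 = (3)(+1.49) / 0.0592 = 75.5.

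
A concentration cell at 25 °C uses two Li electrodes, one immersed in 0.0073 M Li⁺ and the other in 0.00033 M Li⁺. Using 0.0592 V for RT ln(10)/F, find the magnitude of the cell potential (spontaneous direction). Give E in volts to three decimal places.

+0.080 V

For a concentration cell E°cell = 0. The 0.0073 M side is the cathode (reduction is favoured where [Li⁺] is higher).
With n = 1, E = −(0.0592/1) log([Li⁺]ₐₙ/[Li⁺]꜀ₐₜ) = −(0.0592/1) log(0.00033/0.0073) = −(0.0592/1)(-1.345) = +0.080 V.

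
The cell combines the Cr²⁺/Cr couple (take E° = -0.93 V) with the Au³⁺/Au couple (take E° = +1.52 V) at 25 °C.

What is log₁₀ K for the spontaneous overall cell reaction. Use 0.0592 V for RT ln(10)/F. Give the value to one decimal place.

248.3

Cathode: Au³⁺/Au; anode: Cr²⁺/Cr. E°cell = +2.45 V, n = 6.
log K = nE°cell / 0.0592 = (6)(+2.45) / 0.0592 = 248.3.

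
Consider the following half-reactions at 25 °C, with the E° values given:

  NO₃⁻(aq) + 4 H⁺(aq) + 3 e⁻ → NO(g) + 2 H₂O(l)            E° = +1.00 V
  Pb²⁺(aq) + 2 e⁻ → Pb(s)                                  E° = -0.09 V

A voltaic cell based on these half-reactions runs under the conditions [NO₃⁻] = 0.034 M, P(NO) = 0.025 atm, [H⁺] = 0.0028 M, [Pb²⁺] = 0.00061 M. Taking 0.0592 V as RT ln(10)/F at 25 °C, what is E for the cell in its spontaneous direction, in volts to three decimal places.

NO₃⁻/NO is the cathode (higher E°), Pb²⁺/Pb the anode: E°cell = +1.00 − (-0.09) = +1.09 V, n = 6.
Overall: 2 NO₃⁻(aq) + 8 H⁺(aq) + 3 Pb(s) → 2 NO(g) + 4 H₂O(l) + 3 Pb²⁺(aq)
Q = P(NO)^2·[Pb²⁺]^3 / ([NO₃⁻]^2·[H⁺]^8); log Q = 10.512.
E = E° − (0.0592/n) log Q = +1.09 − (0.0592/6)(10.512) = +0.986 V.

+0.986 V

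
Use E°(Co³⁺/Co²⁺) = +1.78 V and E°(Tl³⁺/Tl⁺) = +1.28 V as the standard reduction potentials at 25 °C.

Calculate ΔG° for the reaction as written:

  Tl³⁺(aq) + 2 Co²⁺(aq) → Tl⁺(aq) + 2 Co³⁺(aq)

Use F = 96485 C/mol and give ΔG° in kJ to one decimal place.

As written, Tl³⁺/Tl⁺ is reduced (cathode) and Co³⁺/Co²⁺ is oxidised (anode), so E°cell = (+1.28) − (+1.78) = -0.50 V.
Balancing electrons gives n = 2.
ΔG° = −nFE° = −(2)(96485)(-0.50) = 96,485 J = +96.5 kJ.

+96.5 kJ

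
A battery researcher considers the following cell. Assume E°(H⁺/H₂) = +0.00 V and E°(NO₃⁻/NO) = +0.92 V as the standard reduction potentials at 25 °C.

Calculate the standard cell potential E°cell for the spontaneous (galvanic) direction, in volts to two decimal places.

+0.92 V

The NO₃⁻/NO couple has the higher reduction potential, so it is the cathode; H⁺/H₂ is oxidised at the anode.
E°cell = E°(cathode) − E°(anode) = (+0.92) − (+0.00) = +0.92 V.
Since E°cell > 0, the reaction is spontaneous under standard conditions.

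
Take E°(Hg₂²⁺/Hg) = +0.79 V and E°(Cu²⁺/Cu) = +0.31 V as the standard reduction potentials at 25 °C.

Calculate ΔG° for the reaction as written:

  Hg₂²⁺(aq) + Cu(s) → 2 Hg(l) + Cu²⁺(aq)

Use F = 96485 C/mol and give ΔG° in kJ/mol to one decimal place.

As written, Hg₂²⁺/Hg is reduced (cathode) and Cu²⁺/Cu is oxidised (anode), so E°cell = (+0.79) − (+0.31) = +0.48 V.
Balancing electrons gives n = 2.
ΔG° = −nFE° = −(2)(96485)(+0.48) = -92,626 J = -92.6 kJ/mol.

-92.6 kJ/mol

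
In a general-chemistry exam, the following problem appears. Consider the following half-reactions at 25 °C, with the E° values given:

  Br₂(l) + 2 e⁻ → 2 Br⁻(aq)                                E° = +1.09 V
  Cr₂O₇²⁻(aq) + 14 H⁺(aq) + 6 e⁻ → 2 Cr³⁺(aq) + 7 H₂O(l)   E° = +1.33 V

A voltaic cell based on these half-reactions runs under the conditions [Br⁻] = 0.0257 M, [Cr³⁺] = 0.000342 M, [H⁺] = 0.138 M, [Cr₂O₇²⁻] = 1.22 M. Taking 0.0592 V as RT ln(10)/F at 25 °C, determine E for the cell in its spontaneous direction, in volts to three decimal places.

+0.096 V

Cr₂O₇²⁻/Cr³⁺ is the cathode (higher E°), Br₂/Br⁻ the anode: E°cell = +1.33 − (+1.09) = +0.24 V, n = 6.
Overall: Cr₂O₇²⁻(aq) + 14 H⁺(aq) + 6 Br⁻(aq) → 2 Cr³⁺(aq) + 7 H₂O(l) + 3 Br₂(l)
Q = [Cr³⁺]^2 / ([Cr₂O₇²⁻]·[H⁺]^14·[Br⁻]^6); log Q = 14.564.
E = E° − (0.0592/n) log Q = +0.24 − (0.0592/6)(14.564) = +0.096 V.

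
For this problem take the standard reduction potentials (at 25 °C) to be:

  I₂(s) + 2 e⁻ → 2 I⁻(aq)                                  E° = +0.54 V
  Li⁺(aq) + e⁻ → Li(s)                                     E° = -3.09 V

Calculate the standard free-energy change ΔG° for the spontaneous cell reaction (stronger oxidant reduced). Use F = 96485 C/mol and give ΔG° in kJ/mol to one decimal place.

I₂/I⁻ (E° = +0.54 V) is the cathode; Li⁺/Li (E° = -3.09 V) is the anode, so E°cell = +3.63 V.
Balancing electrons gives n = 2 (lcm of 2 and 1).
ΔG° = −nFE° = −(2)(96485)(+3.63) = -700,481 J = -700.5 kJ/mol.

-700.5 kJ/mol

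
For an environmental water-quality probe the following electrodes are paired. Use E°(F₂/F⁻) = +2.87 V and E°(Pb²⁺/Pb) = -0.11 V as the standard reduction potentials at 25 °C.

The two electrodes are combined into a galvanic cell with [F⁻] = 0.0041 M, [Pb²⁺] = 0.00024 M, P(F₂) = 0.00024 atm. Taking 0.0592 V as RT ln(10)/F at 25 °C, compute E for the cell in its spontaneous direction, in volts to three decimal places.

F₂/F⁻ is the cathode (higher E°), Pb²⁺/Pb the anode: E°cell = +2.87 − (-0.11) = +2.98 V, n = 2.
Overall: F₂(g) + Pb(s) → 2 F⁻(aq) + Pb²⁺(aq)
Q = [F⁻]^2·[Pb²⁺] / (P(F₂)); log Q = -4.774.
E = E° − (0.0592/n) log Q = +2.98 − (0.0592/2)(-4.774) = +3.121 V.

+3.121 V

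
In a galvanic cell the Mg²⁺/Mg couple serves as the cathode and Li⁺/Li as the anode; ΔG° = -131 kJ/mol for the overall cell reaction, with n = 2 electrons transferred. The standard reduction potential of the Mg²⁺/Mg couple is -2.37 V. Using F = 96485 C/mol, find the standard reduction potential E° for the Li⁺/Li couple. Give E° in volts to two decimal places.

E°cell = −ΔG°/(nF) = −(-131×10³)/((2)(96485)) = +0.679 V.
Since Mg²⁺/Mg is the cathode and Li⁺/Li the anode, E°cell = E°(Mg²⁺/Mg) − E°(Li⁺/Li).
So E°(Li⁺/Li) = E°(Mg²⁺/Mg) − E°cell = (-2.37) − (+0.679) = -3.05 V.

-3.05 V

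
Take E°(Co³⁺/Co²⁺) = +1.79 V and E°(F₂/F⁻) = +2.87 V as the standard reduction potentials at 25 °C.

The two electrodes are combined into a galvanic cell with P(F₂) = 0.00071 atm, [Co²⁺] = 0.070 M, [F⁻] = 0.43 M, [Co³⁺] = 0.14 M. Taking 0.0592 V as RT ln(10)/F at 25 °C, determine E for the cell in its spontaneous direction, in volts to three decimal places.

+0.991 V

F₂/F⁻ is the cathode (higher E°), Co³⁺/Co²⁺ the anode: E°cell = +2.87 − (+1.79) = +1.08 V, n = 2.
Overall: F₂(g) + 2 Co²⁺(aq) → 2 F⁻(aq) + 2 Co³⁺(aq)
Q = [F⁻]^2·[Co³⁺]^2 / (P(F₂)·[Co²⁺]^2); log Q = 3.018.
E = E° − (0.0592/n) log Q = +1.08 − (0.0592/2)(3.018) = +0.991 V.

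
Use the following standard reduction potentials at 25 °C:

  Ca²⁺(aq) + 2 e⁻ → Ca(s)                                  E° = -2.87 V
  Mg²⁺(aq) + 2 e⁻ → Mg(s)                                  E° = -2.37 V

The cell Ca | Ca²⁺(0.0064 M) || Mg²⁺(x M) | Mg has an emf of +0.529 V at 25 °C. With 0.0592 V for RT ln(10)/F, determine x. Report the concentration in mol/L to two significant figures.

0.061 M

Mg²⁺/Mg is the cathode, Ca²⁺/Ca the anode: E°cell = +0.50 V, n = 2.
Overall reaction: Mg²⁺(aq) + Ca(s) → Mg(s) + Ca²⁺(aq); Q = [Ca²⁺]^1/[Mg²⁺]^1.
From E = E° − (0.0592/n) log Q: log Q = (E° − E)·n/0.0592 = (+0.50 − (+0.529))·2/0.0592 = -0.9797.
So 1·log[Mg²⁺] = 1·log(0.0064) − log Q = -2.1938 − (-0.9797) = -1.2141; [Mg²⁺] = 10^(-1.2141) ≈ 0.061 M.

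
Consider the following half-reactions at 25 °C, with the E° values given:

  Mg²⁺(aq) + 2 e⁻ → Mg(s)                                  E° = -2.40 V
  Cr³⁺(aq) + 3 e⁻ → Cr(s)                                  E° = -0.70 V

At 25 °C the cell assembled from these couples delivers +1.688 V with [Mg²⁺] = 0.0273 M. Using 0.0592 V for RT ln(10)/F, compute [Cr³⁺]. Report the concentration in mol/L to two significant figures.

Cr³⁺/Cr is the cathode, Mg²⁺/Mg the anode: E°cell = +1.70 V, n = 6.
Overall reaction: 2 Cr³⁺(aq) + 3 Mg(s) → 2 Cr(s) + 3 Mg²⁺(aq); Q = [Mg²⁺]^3/[Cr³⁺]^2.
From E = E° − (0.0592/n) log Q: log Q = (E° − E)·n/0.0592 = (+1.70 − (+1.688))·6/0.0592 = 1.2162.
So 2·log[Cr³⁺] = 3·log(0.0273) − log Q = -4.6915 − (1.2162) = -5.9077; log[Cr³⁺] = -5.9077 / 2 = -2.9539; [Cr³⁺] = 10^(-2.9539) ≈ 0.0011 M.

0.0011 M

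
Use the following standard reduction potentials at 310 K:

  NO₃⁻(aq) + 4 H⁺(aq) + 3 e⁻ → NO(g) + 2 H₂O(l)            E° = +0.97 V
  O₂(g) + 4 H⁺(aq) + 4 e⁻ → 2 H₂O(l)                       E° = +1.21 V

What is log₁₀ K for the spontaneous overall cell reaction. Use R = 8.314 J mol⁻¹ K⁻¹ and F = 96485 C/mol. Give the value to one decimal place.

Cathode: O₂/H₂O; anode: NO₃⁻/NO. E°cell = (+1.21) − (+0.97) = +0.24 V, with n = 12.
ΔG° = −nFE° = −RT ln K, so ln K = nFE°/(RT) = (12)(96485)(+0.24) / ((8.314)(310)) = 107.815.
log₁₀ K = 107.815 / ln 10 = 46.8.

46.8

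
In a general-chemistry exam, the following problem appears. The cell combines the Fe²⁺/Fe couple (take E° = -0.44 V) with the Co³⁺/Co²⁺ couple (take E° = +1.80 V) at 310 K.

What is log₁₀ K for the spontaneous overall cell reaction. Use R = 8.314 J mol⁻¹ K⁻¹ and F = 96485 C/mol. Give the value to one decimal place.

Cathode: Co³⁺/Co²⁺; anode: Fe²⁺/Fe. E°cell = (+1.80) − (-0.44) = +2.24 V, with n = 2.
ΔG° = −nFE° = −RT ln K, so ln K = nFE°/(RT) = (2)(96485)(+2.24) / ((8.314)(310)) = 167.713.
log₁₀ K = 167.713 / ln 10 = 72.8.

72.8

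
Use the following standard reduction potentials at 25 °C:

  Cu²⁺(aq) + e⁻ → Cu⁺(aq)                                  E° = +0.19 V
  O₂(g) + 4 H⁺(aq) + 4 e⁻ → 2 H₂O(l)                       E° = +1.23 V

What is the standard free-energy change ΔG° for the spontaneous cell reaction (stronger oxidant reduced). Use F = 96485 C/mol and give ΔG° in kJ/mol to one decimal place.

-401.4 kJ/mol

O₂/H₂O (E° = +1.23 V) is the cathode; Cu²⁺/Cu⁺ (E° = +0.19 V) is the anode, so E°cell = +1.04 V.
Balancing electrons gives n = 4 (lcm of 4 and 1).
ΔG° = −nFE° = −(4)(96485)(+1.04) = -401,378 J = -401.4 kJ/mol.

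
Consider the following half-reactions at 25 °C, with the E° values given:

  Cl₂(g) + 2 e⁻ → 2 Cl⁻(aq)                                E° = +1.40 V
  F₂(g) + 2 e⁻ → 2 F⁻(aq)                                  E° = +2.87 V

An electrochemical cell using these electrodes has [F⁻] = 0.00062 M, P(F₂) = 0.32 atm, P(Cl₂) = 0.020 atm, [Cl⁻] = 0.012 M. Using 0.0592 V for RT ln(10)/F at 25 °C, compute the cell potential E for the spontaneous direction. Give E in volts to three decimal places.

+1.582 V

F₂/F⁻ is the cathode (higher E°), Cl₂/Cl⁻ the anode: E°cell = +2.87 − (+1.40) = +1.47 V, n = 2.
Overall: F₂(g) + 2 Cl⁻(aq) → 2 F⁻(aq) + Cl₂(g)
Q = [F⁻]^2·P(Cl₂) / (P(F₂)·[Cl⁻]^2); log Q = -3.778.
E = E° − (0.0592/n) log Q = +1.47 − (0.0592/2)(-3.778) = +1.582 V.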